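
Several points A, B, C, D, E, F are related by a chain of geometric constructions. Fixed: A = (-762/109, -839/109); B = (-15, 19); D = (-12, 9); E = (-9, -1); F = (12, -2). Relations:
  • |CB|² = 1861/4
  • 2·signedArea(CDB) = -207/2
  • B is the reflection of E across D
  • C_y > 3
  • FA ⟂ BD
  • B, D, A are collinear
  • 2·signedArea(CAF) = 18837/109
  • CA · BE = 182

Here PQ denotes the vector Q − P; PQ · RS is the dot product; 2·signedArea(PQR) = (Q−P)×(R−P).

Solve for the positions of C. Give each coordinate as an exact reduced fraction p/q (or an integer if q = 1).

1. C_x = 0  [2·signedArea(CAF) = 18837/109 ∩ 2·signedArea(CDB) = -207/2]
2. C_y = 7/2  [2·signedArea(CAF) = 18837/109 ∩ 2·signedArea(CDB) = -207/2]
   → C = (0, 7/2)

C = (0, 7/2)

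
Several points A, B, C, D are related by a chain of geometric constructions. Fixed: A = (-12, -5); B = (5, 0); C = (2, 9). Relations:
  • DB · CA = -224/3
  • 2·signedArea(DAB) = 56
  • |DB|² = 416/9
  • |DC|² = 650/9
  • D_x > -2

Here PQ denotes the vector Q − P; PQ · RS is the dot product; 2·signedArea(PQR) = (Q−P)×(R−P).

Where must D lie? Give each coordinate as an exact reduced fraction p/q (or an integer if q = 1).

1. D_x = -5/3  [2·signedArea(DAB) = 56 ∩ DB · CA = -224/3]
2. D_y = 4/3  [2·signedArea(DAB) = 56 ∩ DB · CA = -224/3]
   → D = (-5/3, 4/3)

D = (-5/3, 4/3)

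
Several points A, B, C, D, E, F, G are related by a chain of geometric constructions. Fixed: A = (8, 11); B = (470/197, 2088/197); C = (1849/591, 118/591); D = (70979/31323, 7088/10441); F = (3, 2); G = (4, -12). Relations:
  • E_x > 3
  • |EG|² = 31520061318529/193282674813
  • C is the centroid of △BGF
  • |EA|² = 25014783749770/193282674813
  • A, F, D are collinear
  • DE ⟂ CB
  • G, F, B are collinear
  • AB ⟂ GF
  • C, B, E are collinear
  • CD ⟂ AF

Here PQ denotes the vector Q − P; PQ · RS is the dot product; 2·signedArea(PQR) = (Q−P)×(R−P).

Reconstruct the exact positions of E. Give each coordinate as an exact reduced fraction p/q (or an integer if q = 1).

1. E_x = 19068251/6170631  [C, B, E are collinear ∩ DE ⟂ CB]
2. E_y = 4552250/6170631  [C, B, E are collinear ∩ DE ⟂ CB]
   → E = (19068251/6170631, 4552250/6170631)

E = (19068251/6170631, 4552250/6170631)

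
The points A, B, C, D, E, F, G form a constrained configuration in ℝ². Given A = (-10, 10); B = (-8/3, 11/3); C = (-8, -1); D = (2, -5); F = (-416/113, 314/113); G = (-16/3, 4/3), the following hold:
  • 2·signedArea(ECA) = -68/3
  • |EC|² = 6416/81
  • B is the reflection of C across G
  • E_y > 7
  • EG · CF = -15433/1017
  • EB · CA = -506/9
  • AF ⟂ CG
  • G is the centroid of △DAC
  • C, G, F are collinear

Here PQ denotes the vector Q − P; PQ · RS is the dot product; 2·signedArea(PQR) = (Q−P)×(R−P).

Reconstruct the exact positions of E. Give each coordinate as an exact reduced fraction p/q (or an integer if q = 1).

1. E_x = -68/9  [EG · CF = -15433/1017 ∩ EB · CA = -506/9]
2. E_y = 71/9  [EG · CF = -15433/1017 ∩ EB · CA = -506/9]
   → E = (-68/9, 71/9)

E = (-68/9, 71/9)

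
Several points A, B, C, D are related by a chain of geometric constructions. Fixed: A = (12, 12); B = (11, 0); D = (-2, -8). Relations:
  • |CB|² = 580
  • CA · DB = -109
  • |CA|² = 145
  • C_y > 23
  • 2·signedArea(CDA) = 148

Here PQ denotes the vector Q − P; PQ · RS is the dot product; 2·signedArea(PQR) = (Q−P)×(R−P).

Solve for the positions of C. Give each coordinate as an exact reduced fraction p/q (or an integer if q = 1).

C = (13, 24)

1. C_x = 13  [2·signedArea(CDA) = 148 ∩ CA · DB = -109]
2. C_y = 24  [2·signedArea(CDA) = 148 ∩ CA · DB = -109]
   → C = (13, 24)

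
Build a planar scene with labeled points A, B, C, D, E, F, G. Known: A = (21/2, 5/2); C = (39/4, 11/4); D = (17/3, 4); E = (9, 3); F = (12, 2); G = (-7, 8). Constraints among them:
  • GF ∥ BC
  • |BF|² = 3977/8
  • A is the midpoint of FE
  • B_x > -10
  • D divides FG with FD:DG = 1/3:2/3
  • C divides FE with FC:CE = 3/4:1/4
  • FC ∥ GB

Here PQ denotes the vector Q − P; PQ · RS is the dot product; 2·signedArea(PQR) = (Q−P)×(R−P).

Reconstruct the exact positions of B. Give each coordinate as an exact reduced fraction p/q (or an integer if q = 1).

B = (-37/4, 35/4)

1. B_x = -37/4  [GF ∥ BC ∩ FC ∥ GB]
2. B_y = 35/4  [GF ∥ BC ∩ FC ∥ GB]
   → B = (-37/4, 35/4)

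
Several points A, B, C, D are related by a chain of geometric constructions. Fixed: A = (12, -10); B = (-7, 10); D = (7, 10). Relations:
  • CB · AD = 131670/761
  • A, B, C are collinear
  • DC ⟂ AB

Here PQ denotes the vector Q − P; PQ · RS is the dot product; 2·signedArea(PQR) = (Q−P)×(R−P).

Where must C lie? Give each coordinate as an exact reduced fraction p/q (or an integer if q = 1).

1. C_x = -273/761  [A, B, C are collinear ∩ DC ⟂ AB]
2. C_y = 2290/761  [A, B, C are collinear ∩ DC ⟂ AB]
   → C = (-273/761, 2290/761)

C = (-273/761, 2290/761)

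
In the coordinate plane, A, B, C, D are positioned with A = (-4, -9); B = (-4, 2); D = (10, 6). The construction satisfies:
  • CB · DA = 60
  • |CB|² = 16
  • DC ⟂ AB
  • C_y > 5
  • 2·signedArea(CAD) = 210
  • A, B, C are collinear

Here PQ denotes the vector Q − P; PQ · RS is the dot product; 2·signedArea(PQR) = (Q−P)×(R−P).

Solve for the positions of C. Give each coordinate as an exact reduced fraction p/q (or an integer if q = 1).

1. C_x = -4  [A, B, C are collinear ∩ DC ⟂ AB]
2. C_y = 6  [A, B, C are collinear ∩ DC ⟂ AB]
   → C = (-4, 6)

C = (-4, 6)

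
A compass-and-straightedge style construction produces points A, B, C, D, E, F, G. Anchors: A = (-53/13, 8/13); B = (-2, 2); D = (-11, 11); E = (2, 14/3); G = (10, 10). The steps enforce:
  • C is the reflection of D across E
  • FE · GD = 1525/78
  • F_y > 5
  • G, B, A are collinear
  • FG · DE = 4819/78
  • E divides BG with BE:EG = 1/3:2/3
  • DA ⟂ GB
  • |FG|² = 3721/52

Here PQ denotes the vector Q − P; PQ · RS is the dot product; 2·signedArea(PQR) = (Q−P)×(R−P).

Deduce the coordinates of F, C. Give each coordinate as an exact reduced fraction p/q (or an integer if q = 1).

C = (15, -5/3)
F = (77/26, 69/13)

1. F_x = 77/26  [FE · GD = 1525/78 ∩ FG · DE = 4819/78]
2. F_y = 69/13  [FE · GD = 1525/78 ∩ FG · DE = 4819/78]
   → F = (77/26, 69/13)
3. C_x = 15  [C is the reflection of D across E]
4. C_y = -5/3  [C is the reflection of D across E]
   → C = (15, -5/3)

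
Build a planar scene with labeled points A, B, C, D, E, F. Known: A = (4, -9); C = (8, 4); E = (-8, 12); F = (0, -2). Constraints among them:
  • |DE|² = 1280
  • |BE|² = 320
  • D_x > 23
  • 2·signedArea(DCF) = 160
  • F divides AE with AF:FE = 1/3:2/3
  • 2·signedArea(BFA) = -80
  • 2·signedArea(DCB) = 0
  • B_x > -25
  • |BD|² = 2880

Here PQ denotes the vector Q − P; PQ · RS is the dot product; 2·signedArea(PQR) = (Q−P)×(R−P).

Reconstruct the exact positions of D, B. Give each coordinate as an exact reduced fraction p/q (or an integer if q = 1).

B = (-24, 20)
D = (24, -4)

1. D_x = 24  [line 6·x + -8·y + -176 = 0 ∩ |DE|² = 1280]
2. D_y = -4  [line 6·x + -8·y + -176 = 0 ∩ |DE|² = 1280]
   → D = (24, -4)
3. B_x = -24  [2·signedArea(DCB) = 0 ∩ 2·signedArea(BFA) = -80]
4. B_y = 20  [2·signedArea(DCB) = 0 ∩ 2·signedArea(BFA) = -80]
   → B = (-24, 20)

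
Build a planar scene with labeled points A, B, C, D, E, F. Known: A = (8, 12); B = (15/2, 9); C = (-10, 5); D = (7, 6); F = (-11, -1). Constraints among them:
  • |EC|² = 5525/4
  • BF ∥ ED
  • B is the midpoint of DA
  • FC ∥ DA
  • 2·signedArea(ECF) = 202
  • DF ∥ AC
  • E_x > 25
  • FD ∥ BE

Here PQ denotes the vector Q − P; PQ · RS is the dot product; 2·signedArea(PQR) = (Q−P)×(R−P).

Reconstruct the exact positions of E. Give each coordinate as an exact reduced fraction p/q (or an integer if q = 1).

E = (51/2, 16)

1. E_x = 51/2  [BF ∥ ED ∩ FD ∥ BE]
2. E_y = 16  [BF ∥ ED ∩ FD ∥ BE]
   → E = (51/2, 16)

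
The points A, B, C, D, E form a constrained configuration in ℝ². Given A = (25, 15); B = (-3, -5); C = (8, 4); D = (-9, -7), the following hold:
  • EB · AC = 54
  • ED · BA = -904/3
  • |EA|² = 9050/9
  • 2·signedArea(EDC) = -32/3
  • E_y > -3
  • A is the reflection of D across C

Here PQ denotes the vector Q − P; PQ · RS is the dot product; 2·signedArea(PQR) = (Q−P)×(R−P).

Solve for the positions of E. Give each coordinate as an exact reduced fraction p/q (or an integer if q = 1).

E = (-4/3, -8/3)

1. E_x = -4/3  [2·signedArea(EDC) = -32/3 ∩ ED · BA = -904/3]
2. E_y = -8/3  [2·signedArea(EDC) = -32/3 ∩ ED · BA = -904/3]
   → E = (-4/3, -8/3)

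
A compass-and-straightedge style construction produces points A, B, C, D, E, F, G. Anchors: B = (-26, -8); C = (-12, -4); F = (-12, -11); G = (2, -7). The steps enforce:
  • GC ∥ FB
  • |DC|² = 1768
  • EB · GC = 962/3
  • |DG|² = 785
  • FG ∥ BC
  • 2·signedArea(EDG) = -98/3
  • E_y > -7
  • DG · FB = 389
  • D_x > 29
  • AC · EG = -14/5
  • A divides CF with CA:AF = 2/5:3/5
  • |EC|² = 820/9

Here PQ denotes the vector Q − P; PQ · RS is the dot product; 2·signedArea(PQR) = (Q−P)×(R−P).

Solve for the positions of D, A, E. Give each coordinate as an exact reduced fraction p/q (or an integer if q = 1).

A = (-12, -34/5)
D = (30, -6)
E = (-8/3, -6)

1. D_x = 30  [line 14·x + -3·y + -438 = 0 ∩ |DC|² = 1768]
2. D_y = -6  [line 14·x + -3·y + -438 = 0 ∩ |DC|² = 1768]
   → D = (30, -6)
3. A_x = -12  [A divides CF with CA:AF = 2/5:3/5]
4. A_y = -34/5  [A divides CF with CA:AF = 2/5:3/5]
   → A = (-12, -34/5)
5. E_x = -8/3  [EB · GC = 962/3 ∩ AC · EG = -14/5]
6. E_y = -6  [EB · GC = 962/3 ∩ AC · EG = -14/5]
   → E = (-8/3, -6)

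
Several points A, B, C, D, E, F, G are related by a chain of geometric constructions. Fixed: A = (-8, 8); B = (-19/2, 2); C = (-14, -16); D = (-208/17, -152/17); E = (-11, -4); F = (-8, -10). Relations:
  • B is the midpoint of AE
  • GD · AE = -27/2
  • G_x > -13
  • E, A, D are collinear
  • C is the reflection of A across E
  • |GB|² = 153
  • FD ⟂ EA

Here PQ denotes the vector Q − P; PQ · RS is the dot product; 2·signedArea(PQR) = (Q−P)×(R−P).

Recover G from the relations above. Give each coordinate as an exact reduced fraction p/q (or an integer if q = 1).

G = (-25/2, -10)

1. G_x = -25/2  [line 3·x + 12·y + 315/2 = 0 ∩ |GB|² = 153]
2. G_y = -10  [line 3·x + 12·y + 315/2 = 0 ∩ |GB|² = 153]
   → G = (-25/2, -10)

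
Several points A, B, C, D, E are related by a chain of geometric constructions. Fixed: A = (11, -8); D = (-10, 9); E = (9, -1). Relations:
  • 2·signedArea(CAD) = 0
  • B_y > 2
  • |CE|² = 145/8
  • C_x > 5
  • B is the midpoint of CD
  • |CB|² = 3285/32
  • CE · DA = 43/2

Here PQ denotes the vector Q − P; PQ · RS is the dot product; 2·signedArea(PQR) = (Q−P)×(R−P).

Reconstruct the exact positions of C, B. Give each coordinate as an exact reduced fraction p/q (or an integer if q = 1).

1. C_x = 23/4  [2·signedArea(CAD) = 0 ∩ CE · DA = 43/2]
2. C_y = -15/4  [2·signedArea(CAD) = 0 ∩ CE · DA = 43/2]
   → C = (23/4, -15/4)
3. B_x = -17/8  [B is the midpoint of CD]
4. B_y = 21/8  [B is the midpoint of CD]
   → B = (-17/8, 21/8)

B = (-17/8, 21/8)
C = (23/4, -15/4)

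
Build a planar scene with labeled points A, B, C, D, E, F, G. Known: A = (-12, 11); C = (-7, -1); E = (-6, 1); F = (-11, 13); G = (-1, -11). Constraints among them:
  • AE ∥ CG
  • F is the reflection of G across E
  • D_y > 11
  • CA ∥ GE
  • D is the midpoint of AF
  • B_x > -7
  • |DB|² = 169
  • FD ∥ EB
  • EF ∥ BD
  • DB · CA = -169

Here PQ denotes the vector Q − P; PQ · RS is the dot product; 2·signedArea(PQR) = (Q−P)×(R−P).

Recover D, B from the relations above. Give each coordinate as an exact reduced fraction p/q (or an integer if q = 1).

1. D_x = -23/2  [D is the midpoint of AF]
2. D_y = 12  [D is the midpoint of AF]
   → D = (-23/2, 12)
3. B_x = -13/2  [EF ∥ BD ∩ FD ∥ EB]
4. B_y = 0  [EF ∥ BD ∩ FD ∥ EB]
   → B = (-13/2, 0)

B = (-13/2, 0)
D = (-23/2, 12)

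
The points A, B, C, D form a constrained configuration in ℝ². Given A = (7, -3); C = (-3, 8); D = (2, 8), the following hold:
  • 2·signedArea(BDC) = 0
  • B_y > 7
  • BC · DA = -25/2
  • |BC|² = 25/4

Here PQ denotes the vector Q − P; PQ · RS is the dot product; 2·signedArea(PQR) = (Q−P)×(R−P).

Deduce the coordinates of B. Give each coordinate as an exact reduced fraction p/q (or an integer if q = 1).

1. B_x = -1/2  [2·signedArea(BDC) = 0 ∩ BC · DA = -25/2]
2. B_y = 8  [2·signedArea(BDC) = 0 ∩ BC · DA = -25/2]
   → B = (-1/2, 8)

B = (-1/2, 8)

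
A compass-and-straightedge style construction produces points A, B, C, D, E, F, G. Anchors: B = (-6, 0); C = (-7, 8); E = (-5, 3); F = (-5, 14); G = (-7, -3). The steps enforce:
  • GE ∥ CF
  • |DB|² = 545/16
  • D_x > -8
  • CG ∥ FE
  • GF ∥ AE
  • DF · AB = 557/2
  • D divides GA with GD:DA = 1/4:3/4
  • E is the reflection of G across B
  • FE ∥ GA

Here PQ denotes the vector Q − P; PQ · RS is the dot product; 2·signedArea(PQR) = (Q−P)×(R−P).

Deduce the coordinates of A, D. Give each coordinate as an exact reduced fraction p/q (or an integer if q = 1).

1. A_x = -7  [GF ∥ AE ∩ FE ∥ GA]
2. A_y = -14  [GF ∥ AE ∩ FE ∥ GA]
   → A = (-7, -14)
3. D_x = -7  [D divides GA with GD:DA = 1/4:3/4]
4. D_y = -23/4  [D divides GA with GD:DA = 1/4:3/4]
   → D = (-7, -23/4)

A = (-7, -14)
D = (-7, -23/4)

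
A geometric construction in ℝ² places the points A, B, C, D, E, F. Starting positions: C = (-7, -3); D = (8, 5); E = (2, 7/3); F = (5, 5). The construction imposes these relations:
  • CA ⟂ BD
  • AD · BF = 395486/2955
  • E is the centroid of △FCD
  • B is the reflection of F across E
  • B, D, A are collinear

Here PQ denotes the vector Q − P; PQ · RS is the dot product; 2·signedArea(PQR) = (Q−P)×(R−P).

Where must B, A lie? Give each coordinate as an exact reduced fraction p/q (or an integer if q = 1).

A = (-6511/985, -3603/985)
B = (-1, -1/3)

1. B_x = -1  [B is the reflection of F across E]
2. B_y = -1/3  [B is the reflection of F across E]
   → B = (-1, -1/3)
3. A_x = -6511/985  [B, D, A are collinear ∩ CA ⟂ BD]
4. A_y = -3603/985  [B, D, A are collinear ∩ CA ⟂ BD]
   → A = (-6511/985, -3603/985)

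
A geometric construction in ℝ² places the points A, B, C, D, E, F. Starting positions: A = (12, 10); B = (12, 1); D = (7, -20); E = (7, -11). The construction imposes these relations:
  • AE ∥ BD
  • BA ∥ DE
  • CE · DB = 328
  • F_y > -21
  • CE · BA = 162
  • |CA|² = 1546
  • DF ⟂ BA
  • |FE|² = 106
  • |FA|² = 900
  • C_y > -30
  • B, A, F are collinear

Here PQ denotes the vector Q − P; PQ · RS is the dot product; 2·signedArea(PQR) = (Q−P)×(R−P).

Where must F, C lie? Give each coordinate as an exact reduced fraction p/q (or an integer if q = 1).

1. F_x = 12  [B, A, F are collinear ∩ DF ⟂ BA]
2. F_y = -20  [B, A, F are collinear ∩ DF ⟂ BA]
   → F = (12, -20)
3. C_x = 17  [CE · BA = 162 ∩ CE · DB = 328]
4. C_y = -29  [CE · BA = 162 ∩ CE · DB = 328]
   → C = (17, -29)

C = (17, -29)
F = (12, -20)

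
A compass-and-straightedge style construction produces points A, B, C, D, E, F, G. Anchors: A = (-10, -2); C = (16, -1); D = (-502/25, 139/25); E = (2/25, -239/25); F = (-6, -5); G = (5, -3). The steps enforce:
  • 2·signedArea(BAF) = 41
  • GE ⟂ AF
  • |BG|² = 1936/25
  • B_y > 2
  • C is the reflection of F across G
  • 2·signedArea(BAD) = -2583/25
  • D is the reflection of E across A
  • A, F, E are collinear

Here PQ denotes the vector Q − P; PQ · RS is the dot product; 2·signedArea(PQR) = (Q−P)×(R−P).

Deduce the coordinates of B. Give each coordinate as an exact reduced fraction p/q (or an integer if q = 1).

B = (-51/25, 57/25)

1. B_x = -51/25  [line 3·x + 4·y + -3 = 0 ∩ |BG|² = 1936/25]
2. B_y = 57/25  [line 3·x + 4·y + -3 = 0 ∩ |BG|² = 1936/25]
   → B = (-51/25, 57/25)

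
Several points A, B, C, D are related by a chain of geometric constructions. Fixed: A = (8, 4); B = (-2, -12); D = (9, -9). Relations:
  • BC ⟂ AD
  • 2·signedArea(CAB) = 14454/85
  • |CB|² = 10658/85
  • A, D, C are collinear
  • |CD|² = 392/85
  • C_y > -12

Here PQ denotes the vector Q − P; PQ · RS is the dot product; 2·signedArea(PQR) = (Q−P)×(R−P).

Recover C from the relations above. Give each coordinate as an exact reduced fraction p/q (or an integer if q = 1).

C = (779/85, -947/85)

1. C_x = 779/85  [A, D, C are collinear ∩ BC ⟂ AD]
2. C_y = -947/85  [A, D, C are collinear ∩ BC ⟂ AD]
   → C = (779/85, -947/85)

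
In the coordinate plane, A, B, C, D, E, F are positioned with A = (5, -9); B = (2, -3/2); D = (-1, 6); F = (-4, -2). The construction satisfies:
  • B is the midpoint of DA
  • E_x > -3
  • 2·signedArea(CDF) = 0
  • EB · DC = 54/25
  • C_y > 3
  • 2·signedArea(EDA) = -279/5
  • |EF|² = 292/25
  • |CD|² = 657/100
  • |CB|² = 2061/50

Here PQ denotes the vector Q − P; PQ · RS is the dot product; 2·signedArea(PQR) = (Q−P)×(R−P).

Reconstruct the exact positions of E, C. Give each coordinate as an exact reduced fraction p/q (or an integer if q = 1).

C = (-19/10, 18/5)
E = (-14/5, 6/5)

1. C_x = -19/10  [line 8·x + -3·y + 26 = 0 ∩ |CB|² = 2061/50]
2. C_y = 18/5  [line 8·x + -3·y + 26 = 0 ∩ |CB|² = 2061/50]
   → C = (-19/10, 18/5)
3. E_x = -14/5  [EB · DC = 54/25 ∩ 2·signedArea(EDA) = -279/5]
4. E_y = 6/5  [EB · DC = 54/25 ∩ 2·signedArea(EDA) = -279/5]
   → E = (-14/5, 6/5)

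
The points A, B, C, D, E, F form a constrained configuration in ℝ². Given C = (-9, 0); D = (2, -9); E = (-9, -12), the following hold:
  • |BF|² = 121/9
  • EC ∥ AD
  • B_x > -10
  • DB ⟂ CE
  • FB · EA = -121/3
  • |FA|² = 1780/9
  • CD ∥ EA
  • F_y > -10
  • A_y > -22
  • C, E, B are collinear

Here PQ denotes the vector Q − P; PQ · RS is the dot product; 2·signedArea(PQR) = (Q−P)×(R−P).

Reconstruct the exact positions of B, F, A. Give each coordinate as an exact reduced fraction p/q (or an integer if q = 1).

1. B_x = -9  [C, E, B are collinear ∩ DB ⟂ CE]
2. B_y = -9  [C, E, B are collinear ∩ DB ⟂ CE]
   → B = (-9, -9)
3. A_x = 2  [EC ∥ AD ∩ CD ∥ EA]
4. A_y = -21  [EC ∥ AD ∩ CD ∥ EA]
   → A = (2, -21)
5. F_x = -16/3  [line -11·x + 9·y + 67/3 = 0 ∩ |FA|² = 1780/9]
6. F_y = -9  [line -11·x + 9·y + 67/3 = 0 ∩ |FA|² = 1780/9]
   → F = (-16/3, -9)

A = (2, -21)
B = (-9, -9)
F = (-16/3, -9)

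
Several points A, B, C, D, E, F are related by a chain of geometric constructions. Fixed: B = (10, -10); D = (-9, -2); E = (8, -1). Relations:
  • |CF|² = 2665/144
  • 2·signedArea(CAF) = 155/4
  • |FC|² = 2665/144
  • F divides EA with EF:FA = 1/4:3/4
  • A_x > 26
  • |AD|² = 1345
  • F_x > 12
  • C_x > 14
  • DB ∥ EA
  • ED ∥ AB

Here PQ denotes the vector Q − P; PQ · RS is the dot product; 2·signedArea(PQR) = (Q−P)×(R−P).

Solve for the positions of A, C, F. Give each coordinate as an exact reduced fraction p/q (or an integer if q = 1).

A = (27, -9)
C = (15, -20/3)
F = (51/4, -3)

1. A_x = 27  [ED ∥ AB ∩ DB ∥ EA]
2. A_y = -9  [ED ∥ AB ∩ DB ∥ EA]
   → A = (27, -9)
3. F_x = 51/4  [F divides EA with EF:FA = 1/4:3/4]
4. F_y = -3  [F divides EA with EF:FA = 1/4:3/4]
   → F = (51/4, -3)
5. C_x = 15  [line -6·x + -57/4·y + -5 = 0 ∩ |CF|² = 2665/144]
6. C_y = -20/3  [line -6·x + -57/4·y + -5 = 0 ∩ |CF|² = 2665/144]
   → C = (15, -20/3)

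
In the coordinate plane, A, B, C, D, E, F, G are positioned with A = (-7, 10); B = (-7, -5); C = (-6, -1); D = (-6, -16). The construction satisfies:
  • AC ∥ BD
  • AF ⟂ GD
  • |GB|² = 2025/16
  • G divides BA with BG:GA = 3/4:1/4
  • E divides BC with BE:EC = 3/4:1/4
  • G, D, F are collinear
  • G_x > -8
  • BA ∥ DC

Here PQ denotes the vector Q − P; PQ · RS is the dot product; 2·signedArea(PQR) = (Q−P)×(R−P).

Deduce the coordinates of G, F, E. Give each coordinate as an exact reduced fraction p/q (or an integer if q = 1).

E = (-25/4, -2)
F = (-56894/7937, 79310/7937)
G = (-7, 25/4)

1. G_x = -7  [G divides BA with BG:GA = 3/4:1/4]
2. G_y = 25/4  [G divides BA with BG:GA = 3/4:1/4]
   → G = (-7, 25/4)
3. F_x = -56894/7937  [G, D, F are collinear ∩ AF ⟂ GD]
4. F_y = 79310/7937  [G, D, F are collinear ∩ AF ⟂ GD]
   → F = (-56894/7937, 79310/7937)
5. E_x = -25/4  [E divides BC with BE:EC = 3/4:1/4]
6. E_y = -2  [E divides BC with BE:EC = 3/4:1/4]
   → E = (-25/4, -2)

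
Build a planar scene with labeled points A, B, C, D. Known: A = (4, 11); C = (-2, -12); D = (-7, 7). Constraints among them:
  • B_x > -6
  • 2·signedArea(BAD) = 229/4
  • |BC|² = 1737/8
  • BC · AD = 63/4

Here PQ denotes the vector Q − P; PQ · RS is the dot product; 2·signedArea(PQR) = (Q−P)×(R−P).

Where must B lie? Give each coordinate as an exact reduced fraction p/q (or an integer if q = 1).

1. B_x = -23/4  [BC · AD = 63/4 ∩ 2·signedArea(BAD) = 229/4]
2. B_y = 9/4  [BC · AD = 63/4 ∩ 2·signedArea(BAD) = 229/4]
   → B = (-23/4, 9/4)

B = (-23/4, 9/4)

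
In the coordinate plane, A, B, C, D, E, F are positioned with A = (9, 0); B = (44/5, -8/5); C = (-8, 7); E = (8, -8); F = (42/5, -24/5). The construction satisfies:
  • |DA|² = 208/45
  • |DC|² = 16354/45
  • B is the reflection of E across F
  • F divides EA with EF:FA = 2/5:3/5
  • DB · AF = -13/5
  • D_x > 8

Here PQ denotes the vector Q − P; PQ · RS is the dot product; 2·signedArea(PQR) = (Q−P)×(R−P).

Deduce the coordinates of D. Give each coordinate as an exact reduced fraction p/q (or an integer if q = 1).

1. D_x = 131/15  [line 3/5·x + 24/5·y + 5 = 0 ∩ |DA|² = 208/45]
2. D_y = -32/15  [line 3/5·x + 24/5·y + 5 = 0 ∩ |DA|² = 208/45]
   → D = (131/15, -32/15)

D = (131/15, -32/15)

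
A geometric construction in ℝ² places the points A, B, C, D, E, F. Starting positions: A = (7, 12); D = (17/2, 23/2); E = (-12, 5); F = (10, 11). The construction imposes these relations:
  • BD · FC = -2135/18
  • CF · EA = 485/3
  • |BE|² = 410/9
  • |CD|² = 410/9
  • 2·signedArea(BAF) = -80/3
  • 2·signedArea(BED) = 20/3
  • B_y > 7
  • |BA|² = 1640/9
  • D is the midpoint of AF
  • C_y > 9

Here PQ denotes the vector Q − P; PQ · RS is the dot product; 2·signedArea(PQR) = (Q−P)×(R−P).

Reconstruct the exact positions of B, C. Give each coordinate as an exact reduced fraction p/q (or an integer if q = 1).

B = (-17/3, 22/3)
C = (13/6, 55/6)

1. B_x = -17/3  [2·signedArea(BED) = 20/3 ∩ 2·signedArea(BAF) = -80/3]
2. B_y = 22/3  [2·signedArea(BED) = 20/3 ∩ 2·signedArea(BAF) = -80/3]
   → B = (-17/3, 22/3)
3. C_x = 13/6  [BD · FC = -2135/18 ∩ CF · EA = 485/3]
4. C_y = 55/6  [BD · FC = -2135/18 ∩ CF · EA = 485/3]
   → C = (13/6, 55/6)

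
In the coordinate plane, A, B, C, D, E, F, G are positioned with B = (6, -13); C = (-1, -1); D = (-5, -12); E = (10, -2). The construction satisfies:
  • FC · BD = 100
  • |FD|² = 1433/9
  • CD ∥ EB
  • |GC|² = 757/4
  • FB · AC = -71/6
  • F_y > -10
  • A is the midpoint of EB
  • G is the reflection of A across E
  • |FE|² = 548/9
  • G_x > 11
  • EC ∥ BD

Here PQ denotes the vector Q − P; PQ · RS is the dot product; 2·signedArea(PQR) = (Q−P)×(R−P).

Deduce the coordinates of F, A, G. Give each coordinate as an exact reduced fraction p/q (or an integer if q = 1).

A = (8, -15/2)
F = (22/3, -28/3)
G = (12, 7/2)

1. F_x = 22/3  [line 11·x + -1·y + -90 = 0 ∩ |FD|² = 1433/9]
2. F_y = -28/3  [line 11·x + -1·y + -90 = 0 ∩ |FD|² = 1433/9]
   → F = (22/3, -28/3)
3. A_x = 8  [FB · AC = -71/6 ∩ A is the midpoint of EB]
4. A_y = -15/2  [FB · AC = -71/6 ∩ A is the midpoint of EB]
   → A = (8, -15/2)
5. G_x = 12  [G is the reflection of A across E]
6. G_y = 7/2  [G is the reflection of A across E]
   → G = (12, 7/2)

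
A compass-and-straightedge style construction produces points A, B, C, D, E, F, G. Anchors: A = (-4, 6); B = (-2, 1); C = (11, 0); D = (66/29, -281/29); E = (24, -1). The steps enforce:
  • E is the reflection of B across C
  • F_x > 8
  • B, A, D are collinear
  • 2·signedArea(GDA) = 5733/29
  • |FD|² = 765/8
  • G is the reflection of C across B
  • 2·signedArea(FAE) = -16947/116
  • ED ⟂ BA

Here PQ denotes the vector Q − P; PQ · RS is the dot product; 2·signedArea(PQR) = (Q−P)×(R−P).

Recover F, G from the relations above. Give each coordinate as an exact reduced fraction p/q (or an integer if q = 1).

1. F_x = 1023/116  [line 7·x + 28·y + 707/116 = 0 ∩ |FD|² = 765/8]
2. F_y = -281/116  [line 7·x + 28·y + 707/116 = 0 ∩ |FD|² = 765/8]
   → F = (1023/116, -281/116)
3. G_x = -15  [G is the reflection of C across B]
4. G_y = 2  [G is the reflection of C across B]
   → G = (-15, 2)

F = (1023/116, -281/116)
G = (-15, 2)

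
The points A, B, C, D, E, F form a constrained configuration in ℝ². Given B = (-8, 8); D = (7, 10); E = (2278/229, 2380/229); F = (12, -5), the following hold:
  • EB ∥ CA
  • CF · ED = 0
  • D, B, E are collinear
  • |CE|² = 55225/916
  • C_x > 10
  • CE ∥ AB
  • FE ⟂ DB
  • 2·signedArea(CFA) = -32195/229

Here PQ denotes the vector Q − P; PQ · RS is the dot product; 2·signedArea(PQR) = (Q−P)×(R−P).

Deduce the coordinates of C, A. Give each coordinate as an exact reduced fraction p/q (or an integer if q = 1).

A = (-1597/229, 139/458)
C = (2513/229, 1235/458)

1. C_x = 2513/229  [line 675/229·x + 90/229·y + -7650/229 = 0 ∩ |CE|² = 55225/916]
2. C_y = 1235/458  [line 675/229·x + 90/229·y + -7650/229 = 0 ∩ |CE|² = 55225/916]
   → C = (2513/229, 1235/458)
3. A_x = -1597/229  [CE ∥ AB ∩ EB ∥ CA]
4. A_y = 139/458  [CE ∥ AB ∩ EB ∥ CA]
   → A = (-1597/229, 139/458)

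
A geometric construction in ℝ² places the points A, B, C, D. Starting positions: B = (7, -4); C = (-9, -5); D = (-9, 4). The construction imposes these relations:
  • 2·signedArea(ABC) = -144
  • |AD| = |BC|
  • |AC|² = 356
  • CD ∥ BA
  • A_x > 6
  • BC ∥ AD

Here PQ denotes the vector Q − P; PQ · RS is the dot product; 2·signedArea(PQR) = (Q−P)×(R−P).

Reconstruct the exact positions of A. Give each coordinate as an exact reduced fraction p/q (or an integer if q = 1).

A = (7, 5)

1. A_x = 7  [BC ∥ AD ∩ CD ∥ BA]
2. A_y = 5  [BC ∥ AD ∩ CD ∥ BA]
   → A = (7, 5)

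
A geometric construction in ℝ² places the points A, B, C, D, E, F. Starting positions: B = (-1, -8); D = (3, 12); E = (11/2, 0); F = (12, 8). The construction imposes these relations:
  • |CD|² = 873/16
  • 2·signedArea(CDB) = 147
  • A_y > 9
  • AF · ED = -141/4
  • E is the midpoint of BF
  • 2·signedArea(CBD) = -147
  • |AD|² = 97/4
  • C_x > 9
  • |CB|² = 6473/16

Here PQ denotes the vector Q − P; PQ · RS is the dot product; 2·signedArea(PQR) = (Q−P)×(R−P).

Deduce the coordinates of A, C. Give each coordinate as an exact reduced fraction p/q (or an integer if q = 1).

1. A_x = 15/2  [line 5/2·x + -12·y + 405/4 = 0 ∩ |AD|² = 97/4]
2. A_y = 10  [line 5/2·x + -12·y + 405/4 = 0 ∩ |AD|² = 97/4]
   → A = (15/2, 10)
3. C_x = 39/4  [line 20·x + -4·y + -159 = 0 ∩ |CB|² = 6473/16]
4. C_y = 9  [line 20·x + -4·y + -159 = 0 ∩ |CB|² = 6473/16]
   → C = (39/4, 9)

A = (15/2, 10)
C = (39/4, 9)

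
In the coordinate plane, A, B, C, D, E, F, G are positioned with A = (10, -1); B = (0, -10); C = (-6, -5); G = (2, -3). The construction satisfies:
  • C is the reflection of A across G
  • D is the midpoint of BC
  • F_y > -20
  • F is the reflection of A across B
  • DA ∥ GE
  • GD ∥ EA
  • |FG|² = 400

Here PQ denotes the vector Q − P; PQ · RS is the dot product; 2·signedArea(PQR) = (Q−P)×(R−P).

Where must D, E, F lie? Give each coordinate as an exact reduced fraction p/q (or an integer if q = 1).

1. D_x = -3  [D is the midpoint of BC]
2. D_y = -15/2  [D is the midpoint of BC]
   → D = (-3, -15/2)
3. E_x = 15  [GD ∥ EA ∩ DA ∥ GE]
4. E_y = 7/2  [GD ∥ EA ∩ DA ∥ GE]
   → E = (15, 7/2)
5. F_x = -10  [F is the reflection of A across B]
6. F_y = -19  [F is the reflection of A across B]
   → F = (-10, -19)

D = (-3, -15/2)
E = (15, 7/2)
F = (-10, -19)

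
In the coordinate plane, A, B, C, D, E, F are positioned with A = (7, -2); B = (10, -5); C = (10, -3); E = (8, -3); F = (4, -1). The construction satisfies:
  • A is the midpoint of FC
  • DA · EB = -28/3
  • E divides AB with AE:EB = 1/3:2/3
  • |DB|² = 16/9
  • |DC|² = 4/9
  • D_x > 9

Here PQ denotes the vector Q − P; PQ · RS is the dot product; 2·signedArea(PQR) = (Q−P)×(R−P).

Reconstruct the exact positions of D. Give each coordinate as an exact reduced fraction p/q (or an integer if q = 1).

1. D_x = 10  [line -2·x + 2·y + 82/3 = 0 ∩ |DB|² = 16/9]
2. D_y = -11/3  [line -2·x + 2·y + 82/3 = 0 ∩ |DB|² = 16/9]
   → D = (10, -11/3)

D = (10, -11/3)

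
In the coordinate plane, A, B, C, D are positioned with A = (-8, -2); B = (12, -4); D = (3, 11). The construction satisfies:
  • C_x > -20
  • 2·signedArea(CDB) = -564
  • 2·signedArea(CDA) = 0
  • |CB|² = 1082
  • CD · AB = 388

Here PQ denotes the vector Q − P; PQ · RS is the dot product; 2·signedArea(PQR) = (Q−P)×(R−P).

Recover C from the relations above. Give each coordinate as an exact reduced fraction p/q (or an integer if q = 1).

C = (-19, -15)

1. C_x = -19  [2·signedArea(CDA) = 0 ∩ CD · AB = 388]
2. C_y = -15  [2·signedArea(CDA) = 0 ∩ CD · AB = 388]
   → C = (-19, -15)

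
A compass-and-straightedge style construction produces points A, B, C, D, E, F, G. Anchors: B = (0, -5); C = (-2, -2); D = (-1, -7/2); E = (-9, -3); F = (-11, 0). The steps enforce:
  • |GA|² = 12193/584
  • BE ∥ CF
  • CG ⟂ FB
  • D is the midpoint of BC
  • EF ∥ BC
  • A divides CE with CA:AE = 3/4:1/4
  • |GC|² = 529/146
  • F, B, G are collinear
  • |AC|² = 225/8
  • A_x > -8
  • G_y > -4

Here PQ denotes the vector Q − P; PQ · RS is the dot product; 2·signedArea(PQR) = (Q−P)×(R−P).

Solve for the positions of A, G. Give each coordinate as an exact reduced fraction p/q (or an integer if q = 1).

A = (-29/4, -11/4)
G = (-407/146, -545/146)

1. A_x = -29/4  [A divides CE with CA:AE = 3/4:1/4]
2. A_y = -11/4  [A divides CE with CA:AE = 3/4:1/4]
   → A = (-29/4, -11/4)
3. G_x = -407/146  [F, B, G are collinear ∩ CG ⟂ FB]
4. G_y = -545/146  [F, B, G are collinear ∩ CG ⟂ FB]
   → G = (-407/146, -545/146)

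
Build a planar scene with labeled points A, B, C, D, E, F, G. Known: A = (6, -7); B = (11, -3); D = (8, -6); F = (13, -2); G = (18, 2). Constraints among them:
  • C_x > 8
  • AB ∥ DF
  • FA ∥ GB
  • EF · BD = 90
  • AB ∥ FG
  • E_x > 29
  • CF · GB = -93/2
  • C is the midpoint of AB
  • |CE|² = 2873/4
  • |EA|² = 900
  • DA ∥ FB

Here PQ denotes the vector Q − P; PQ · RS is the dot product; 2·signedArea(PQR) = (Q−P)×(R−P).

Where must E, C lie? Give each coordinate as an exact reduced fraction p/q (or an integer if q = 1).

1. E_x = 30  [line 3·x + 3·y + -123 = 0 ∩ |EA|² = 900]
2. E_y = 11  [line 3·x + 3·y + -123 = 0 ∩ |EA|² = 900]
   → E = (30, 11)
3. C_x = 17/2  [C is the midpoint of AB]
4. C_y = -5  [C is the midpoint of AB]
   → C = (17/2, -5)

C = (17/2, -5)
E = (30, 11)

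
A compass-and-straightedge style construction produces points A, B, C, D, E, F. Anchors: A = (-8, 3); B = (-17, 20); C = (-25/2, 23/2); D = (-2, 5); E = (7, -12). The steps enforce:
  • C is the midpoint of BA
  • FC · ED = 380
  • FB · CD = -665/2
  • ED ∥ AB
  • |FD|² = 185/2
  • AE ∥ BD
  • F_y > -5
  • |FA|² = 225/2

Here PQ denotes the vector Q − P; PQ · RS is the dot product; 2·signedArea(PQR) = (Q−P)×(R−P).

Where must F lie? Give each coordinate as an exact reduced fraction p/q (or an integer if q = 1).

1. F_x = -1/2  [FC · ED = 380 ∩ FB · CD = -665/2]
2. F_y = -9/2  [FC · ED = 380 ∩ FB · CD = -665/2]
   → F = (-1/2, -9/2)

F = (-1/2, -9/2)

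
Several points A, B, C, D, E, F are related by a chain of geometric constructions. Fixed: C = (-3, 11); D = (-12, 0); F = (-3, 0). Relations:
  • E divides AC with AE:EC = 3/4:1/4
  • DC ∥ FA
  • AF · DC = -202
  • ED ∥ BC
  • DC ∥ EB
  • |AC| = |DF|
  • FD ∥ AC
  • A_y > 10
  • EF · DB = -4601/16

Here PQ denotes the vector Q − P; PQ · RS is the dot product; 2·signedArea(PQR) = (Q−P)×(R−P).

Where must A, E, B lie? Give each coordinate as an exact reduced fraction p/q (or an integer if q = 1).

1. A_x = 6  [FD ∥ AC ∩ DC ∥ FA]
2. A_y = 11  [FD ∥ AC ∩ DC ∥ FA]
   → A = (6, 11)
3. E_x = -3/4  [E divides AC with AE:EC = 3/4:1/4]
4. E_y = 11  [E divides AC with AE:EC = 3/4:1/4]
   → E = (-3/4, 11)
5. B_x = 33/4  [ED ∥ BC ∩ DC ∥ EB]
6. B_y = 22  [ED ∥ BC ∩ DC ∥ EB]
   → B = (33/4, 22)

A = (6, 11)
B = (33/4, 22)
E = (-3/4, 11)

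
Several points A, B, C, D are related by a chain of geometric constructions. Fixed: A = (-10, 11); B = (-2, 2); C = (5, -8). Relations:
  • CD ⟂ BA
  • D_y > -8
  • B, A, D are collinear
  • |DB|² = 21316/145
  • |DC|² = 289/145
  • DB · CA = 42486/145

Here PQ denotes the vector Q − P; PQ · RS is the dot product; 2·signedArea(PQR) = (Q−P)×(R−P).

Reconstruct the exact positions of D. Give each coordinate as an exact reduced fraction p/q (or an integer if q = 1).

D = (878/145, -1024/145)

1. D_x = 878/145  [B, A, D are collinear ∩ CD ⟂ BA]
2. D_y = -1024/145  [B, A, D are collinear ∩ CD ⟂ BA]
   → D = (878/145, -1024/145)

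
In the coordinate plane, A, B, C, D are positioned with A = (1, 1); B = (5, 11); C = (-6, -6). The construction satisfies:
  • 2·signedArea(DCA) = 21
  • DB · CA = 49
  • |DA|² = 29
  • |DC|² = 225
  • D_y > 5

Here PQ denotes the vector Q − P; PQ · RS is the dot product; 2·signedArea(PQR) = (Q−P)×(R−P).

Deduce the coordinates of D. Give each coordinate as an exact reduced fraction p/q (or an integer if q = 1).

1. D_x = 3  [DB · CA = 49 ∩ 2·signedArea(DCA) = 21]
2. D_y = 6  [DB · CA = 49 ∩ 2·signedArea(DCA) = 21]
   → D = (3, 6)

D = (3, 6)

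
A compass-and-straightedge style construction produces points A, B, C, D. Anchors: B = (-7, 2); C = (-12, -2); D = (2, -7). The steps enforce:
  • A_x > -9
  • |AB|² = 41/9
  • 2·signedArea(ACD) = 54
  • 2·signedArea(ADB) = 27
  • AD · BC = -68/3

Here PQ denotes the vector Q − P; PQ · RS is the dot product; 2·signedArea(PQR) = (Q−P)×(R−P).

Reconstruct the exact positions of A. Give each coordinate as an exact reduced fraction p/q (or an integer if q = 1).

1. A_x = -26/3  [2·signedArea(ACD) = 54 ∩ 2·signedArea(ADB) = 27]
2. A_y = 2/3  [2·signedArea(ACD) = 54 ∩ 2·signedArea(ADB) = 27]
   → A = (-26/3, 2/3)

A = (-26/3, 2/3)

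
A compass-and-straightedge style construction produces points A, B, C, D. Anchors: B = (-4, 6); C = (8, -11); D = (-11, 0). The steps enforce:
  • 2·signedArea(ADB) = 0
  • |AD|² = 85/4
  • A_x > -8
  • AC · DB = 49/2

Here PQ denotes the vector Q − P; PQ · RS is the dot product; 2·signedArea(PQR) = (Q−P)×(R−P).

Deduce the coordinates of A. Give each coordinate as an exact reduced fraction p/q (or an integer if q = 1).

1. A_x = -15/2  [2·signedArea(ADB) = 0 ∩ AC · DB = 49/2]
2. A_y = 3  [2·signedArea(ADB) = 0 ∩ AC · DB = 49/2]
   → A = (-15/2, 3)

A = (-15/2, 3)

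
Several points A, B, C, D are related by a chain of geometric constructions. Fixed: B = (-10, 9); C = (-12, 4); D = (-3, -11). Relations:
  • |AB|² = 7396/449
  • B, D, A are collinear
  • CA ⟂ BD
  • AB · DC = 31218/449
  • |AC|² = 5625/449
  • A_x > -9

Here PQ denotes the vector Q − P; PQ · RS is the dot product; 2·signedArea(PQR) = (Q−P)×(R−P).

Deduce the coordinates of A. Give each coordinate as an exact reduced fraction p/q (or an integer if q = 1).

A = (-3888/449, 2321/449)

1. A_x = -3888/449  [B, D, A are collinear ∩ CA ⟂ BD]
2. A_y = 2321/449  [B, D, A are collinear ∩ CA ⟂ BD]
   → A = (-3888/449, 2321/449)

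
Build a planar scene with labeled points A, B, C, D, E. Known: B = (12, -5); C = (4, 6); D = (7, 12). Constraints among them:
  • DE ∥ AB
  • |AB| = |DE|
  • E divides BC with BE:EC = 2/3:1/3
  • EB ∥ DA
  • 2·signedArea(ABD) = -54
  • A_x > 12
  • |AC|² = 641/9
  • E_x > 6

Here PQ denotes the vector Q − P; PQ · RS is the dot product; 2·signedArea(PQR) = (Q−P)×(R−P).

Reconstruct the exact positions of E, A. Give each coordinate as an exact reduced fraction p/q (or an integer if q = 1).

A = (37/3, 14/3)
E = (20/3, 7/3)

1. E_x = 20/3  [E divides BC with BE:EC = 2/3:1/3]
2. E_y = 7/3  [E divides BC with BE:EC = 2/3:1/3]
   → E = (20/3, 7/3)
3. A_x = 37/3  [DE ∥ AB ∩ EB ∥ DA]
4. A_y = 14/3  [DE ∥ AB ∩ EB ∥ DA]
   → A = (37/3, 14/3)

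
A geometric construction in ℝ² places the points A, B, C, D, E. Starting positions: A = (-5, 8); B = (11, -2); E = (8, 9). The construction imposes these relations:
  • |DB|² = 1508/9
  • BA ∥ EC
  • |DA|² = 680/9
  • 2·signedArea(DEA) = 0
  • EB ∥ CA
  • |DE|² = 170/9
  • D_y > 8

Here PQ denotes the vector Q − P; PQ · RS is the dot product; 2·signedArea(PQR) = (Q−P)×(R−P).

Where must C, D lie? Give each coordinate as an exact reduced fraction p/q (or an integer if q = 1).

1. C_x = -8  [EB ∥ CA ∩ BA ∥ EC]
2. C_y = 19  [EB ∥ CA ∩ BA ∥ EC]
   → C = (-8, 19)
3. D_x = 11/3  [line 1·x + -13·y + 109 = 0 ∩ |DA|² = 680/9]
4. D_y = 26/3  [line 1·x + -13·y + 109 = 0 ∩ |DA|² = 680/9]
   → D = (11/3, 26/3)

C = (-8, 19)
D = (11/3, 26/3)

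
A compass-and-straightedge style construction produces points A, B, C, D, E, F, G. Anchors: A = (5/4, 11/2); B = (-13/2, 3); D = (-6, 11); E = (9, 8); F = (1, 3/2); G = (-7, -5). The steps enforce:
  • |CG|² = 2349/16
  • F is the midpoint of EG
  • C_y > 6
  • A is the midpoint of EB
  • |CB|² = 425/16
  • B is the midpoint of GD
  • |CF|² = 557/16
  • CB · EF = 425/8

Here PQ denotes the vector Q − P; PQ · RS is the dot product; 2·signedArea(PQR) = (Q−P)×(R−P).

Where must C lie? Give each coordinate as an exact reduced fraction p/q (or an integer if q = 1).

C = (-5/2, 25/4)

1. C_x = -5/2  [line 8·x + 13/2·y + -165/8 = 0 ∩ |CB|² = 425/16]
2. C_y = 25/4  [line 8·x + 13/2·y + -165/8 = 0 ∩ |CB|² = 425/16]
   → C = (-5/2, 25/4)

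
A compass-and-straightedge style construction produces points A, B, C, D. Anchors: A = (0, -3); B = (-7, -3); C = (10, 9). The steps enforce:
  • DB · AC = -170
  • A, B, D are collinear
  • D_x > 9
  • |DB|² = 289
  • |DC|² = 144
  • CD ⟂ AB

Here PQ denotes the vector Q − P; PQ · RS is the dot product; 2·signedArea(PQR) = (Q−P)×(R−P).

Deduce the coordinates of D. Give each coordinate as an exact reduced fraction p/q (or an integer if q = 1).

1. D_x = 10  [A, B, D are collinear ∩ CD ⟂ AB]
2. D_y = -3  [A, B, D are collinear ∩ CD ⟂ AB]
   → D = (10, -3)

D = (10, -3)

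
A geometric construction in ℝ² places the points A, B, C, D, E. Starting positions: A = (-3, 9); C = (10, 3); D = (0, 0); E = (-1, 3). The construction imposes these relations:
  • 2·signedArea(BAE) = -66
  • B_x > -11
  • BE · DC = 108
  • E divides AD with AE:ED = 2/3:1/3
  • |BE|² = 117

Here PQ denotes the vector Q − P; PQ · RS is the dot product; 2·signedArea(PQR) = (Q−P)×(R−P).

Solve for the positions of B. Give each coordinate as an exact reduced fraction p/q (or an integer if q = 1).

1. B_x = -10  [2·signedArea(BAE) = -66 ∩ BE · DC = 108]
2. B_y = -3  [2·signedArea(BAE) = -66 ∩ BE · DC = 108]
   → B = (-10, -3)

B = (-10, -3)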